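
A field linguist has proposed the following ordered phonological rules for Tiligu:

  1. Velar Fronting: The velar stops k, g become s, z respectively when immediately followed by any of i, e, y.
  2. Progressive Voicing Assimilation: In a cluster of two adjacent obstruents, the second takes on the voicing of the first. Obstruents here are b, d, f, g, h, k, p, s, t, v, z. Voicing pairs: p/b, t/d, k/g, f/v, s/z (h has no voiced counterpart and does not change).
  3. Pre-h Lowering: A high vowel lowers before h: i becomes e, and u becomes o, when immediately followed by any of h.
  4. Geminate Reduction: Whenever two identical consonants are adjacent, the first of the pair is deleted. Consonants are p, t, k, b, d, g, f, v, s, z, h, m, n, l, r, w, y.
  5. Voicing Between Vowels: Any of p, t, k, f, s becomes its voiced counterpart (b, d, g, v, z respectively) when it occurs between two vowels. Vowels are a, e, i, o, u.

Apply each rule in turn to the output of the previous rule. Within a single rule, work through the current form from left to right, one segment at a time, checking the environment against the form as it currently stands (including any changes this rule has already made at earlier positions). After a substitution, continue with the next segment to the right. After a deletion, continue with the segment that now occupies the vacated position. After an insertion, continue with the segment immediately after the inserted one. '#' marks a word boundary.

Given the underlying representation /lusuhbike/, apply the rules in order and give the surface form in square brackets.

1 Velar Fronting: [lusuhbike] → [lusuhbise]
2 Progressive Voicing Assimilation: [lusuhbise] → [lusuhpise]
3 Pre-h Lowering: [lusuhpise] → [lusohpise]
4 Geminate Reduction: no change — [lusohpise]
5 Voicing Between Vowels: [lusohpise] → [luzohpize]

[luzohpize]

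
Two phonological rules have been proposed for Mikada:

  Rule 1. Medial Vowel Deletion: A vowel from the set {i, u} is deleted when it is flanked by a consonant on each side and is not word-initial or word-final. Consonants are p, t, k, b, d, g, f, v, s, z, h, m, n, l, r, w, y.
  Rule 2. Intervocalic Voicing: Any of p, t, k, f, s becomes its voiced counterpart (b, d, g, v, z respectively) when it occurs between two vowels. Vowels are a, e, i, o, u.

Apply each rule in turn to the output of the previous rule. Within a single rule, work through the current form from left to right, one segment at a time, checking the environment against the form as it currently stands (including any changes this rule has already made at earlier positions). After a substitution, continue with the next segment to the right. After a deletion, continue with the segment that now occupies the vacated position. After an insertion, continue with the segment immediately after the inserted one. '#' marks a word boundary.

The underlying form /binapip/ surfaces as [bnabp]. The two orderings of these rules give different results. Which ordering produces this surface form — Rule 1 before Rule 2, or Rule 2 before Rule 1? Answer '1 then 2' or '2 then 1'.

Order 1 then 2:
  1 Medial Vowel Deletion: [binapip] → [bnapp]
  2 Intervocalic Voicing: no change — [bnapp]
  result: [bnapp]
Order 2 then 1:
  2 Intervocalic Voicing: [binapip] → [binabip]
  1 Medial Vowel Deletion: [binabip] → [bnabp]
  result: [bnabp]

2 then 1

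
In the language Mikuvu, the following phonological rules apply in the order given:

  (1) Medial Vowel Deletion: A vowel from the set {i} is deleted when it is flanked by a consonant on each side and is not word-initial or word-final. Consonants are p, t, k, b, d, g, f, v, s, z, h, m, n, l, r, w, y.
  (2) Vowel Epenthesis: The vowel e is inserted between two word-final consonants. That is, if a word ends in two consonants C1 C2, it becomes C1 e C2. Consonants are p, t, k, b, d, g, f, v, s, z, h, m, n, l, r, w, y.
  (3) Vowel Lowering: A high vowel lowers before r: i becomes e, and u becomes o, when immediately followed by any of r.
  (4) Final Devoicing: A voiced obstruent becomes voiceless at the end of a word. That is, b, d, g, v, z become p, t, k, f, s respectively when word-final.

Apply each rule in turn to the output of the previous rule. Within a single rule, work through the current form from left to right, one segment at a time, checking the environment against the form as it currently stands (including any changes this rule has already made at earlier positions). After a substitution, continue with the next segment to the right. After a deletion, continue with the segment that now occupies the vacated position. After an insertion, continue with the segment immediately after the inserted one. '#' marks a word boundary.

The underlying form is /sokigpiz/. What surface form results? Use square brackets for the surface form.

[sokgpes]

(1) Medial Vowel Deletion: [sokigpiz] → [sokgpz]
(2) Vowel Epenthesis: [sokgpz] → [sokgpez]
(3) Vowel Lowering: no change — [sokgpez]
(4) Final Devoicing: [sokgpez] → [sokgpes]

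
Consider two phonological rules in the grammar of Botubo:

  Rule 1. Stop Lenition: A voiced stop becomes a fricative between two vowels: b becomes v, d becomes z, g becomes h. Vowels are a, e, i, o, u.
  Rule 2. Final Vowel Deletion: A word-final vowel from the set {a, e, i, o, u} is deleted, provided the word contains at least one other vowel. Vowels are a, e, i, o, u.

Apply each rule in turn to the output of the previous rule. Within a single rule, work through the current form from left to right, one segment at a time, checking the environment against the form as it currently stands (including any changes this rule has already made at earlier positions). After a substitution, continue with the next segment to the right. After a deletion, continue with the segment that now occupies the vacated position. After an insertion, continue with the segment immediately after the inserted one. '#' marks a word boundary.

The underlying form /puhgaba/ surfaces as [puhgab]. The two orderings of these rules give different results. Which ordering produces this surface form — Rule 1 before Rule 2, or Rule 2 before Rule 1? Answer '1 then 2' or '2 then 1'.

Order 1 then 2:
  1 Stop Lenition: [puhgaba] → [puhgava]
  2 Final Vowel Deletion: [puhgava] → [puhgav]
  result: [puhgav]
Order 2 then 1:
  2 Final Vowel Deletion: [puhgaba] → [puhgab]
  1 Stop Lenition: no change — [puhgab]
  result: [puhgab]

2 then 1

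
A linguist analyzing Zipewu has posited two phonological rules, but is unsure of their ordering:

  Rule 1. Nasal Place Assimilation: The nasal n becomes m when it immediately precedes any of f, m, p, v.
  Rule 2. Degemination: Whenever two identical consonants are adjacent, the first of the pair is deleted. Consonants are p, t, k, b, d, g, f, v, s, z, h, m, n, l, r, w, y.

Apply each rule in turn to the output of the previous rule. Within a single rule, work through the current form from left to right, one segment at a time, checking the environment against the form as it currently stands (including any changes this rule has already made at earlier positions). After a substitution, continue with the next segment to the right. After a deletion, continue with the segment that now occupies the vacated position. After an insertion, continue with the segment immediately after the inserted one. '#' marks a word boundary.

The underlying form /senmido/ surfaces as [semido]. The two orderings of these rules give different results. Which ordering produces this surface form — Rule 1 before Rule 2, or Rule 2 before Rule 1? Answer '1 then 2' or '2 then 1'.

Order 1 then 2:
  1 Nasal Place Assimilation: [senmido] → [semmido]
  2 Degemination: [semmido] → [semido]
  result: [semido]
Order 2 then 1:
  2 Degemination: no change — [senmido]
  1 Nasal Place Assimilation: [senmido] → [semmido]
  result: [semmido]

1 then 2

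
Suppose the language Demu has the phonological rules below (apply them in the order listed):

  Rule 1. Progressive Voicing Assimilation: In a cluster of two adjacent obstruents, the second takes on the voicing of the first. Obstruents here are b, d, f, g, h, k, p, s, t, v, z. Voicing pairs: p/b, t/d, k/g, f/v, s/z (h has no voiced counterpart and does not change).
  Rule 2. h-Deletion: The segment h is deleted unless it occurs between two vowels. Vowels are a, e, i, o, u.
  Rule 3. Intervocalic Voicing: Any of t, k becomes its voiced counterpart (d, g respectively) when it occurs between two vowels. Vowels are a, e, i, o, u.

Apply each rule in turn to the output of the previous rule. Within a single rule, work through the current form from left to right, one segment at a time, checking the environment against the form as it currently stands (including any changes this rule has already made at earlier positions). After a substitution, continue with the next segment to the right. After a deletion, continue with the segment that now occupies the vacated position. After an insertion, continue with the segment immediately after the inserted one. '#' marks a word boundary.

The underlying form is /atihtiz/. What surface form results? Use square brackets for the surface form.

[adidiz]

Rule 1 Progressive Voicing Assimilation: no change — [atihtiz]
Rule 2 h-Deletion: [atihtiz] → [atitiz]
Rule 3 Intervocalic Voicing: [atitiz] → [adidiz]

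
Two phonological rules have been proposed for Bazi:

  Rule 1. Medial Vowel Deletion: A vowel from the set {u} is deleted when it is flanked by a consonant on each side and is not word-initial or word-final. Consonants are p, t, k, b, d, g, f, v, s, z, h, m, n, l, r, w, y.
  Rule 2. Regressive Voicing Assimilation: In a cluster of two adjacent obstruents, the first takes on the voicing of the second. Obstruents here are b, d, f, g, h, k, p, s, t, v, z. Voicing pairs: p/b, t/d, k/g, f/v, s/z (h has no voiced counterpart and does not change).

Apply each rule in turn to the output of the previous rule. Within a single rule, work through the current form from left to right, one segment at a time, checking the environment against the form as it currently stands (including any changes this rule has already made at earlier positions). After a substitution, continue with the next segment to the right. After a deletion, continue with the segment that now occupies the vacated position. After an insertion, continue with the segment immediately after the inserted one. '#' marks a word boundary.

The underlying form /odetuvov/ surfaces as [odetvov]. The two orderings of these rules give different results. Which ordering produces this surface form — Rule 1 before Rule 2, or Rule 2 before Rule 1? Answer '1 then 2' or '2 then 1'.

Order 1 then 2:
  1 Medial Vowel Deletion: [odetuvov] → [odetvov]
  2 Regressive Voicing Assimilation: [odetvov] → [odedvov]
  result: [odedvov]
Order 2 then 1:
  2 Regressive Voicing Assimilation: no change — [odetuvov]
  1 Medial Vowel Deletion: [odetuvov] → [odetvov]
  result: [odetvov]

2 then 1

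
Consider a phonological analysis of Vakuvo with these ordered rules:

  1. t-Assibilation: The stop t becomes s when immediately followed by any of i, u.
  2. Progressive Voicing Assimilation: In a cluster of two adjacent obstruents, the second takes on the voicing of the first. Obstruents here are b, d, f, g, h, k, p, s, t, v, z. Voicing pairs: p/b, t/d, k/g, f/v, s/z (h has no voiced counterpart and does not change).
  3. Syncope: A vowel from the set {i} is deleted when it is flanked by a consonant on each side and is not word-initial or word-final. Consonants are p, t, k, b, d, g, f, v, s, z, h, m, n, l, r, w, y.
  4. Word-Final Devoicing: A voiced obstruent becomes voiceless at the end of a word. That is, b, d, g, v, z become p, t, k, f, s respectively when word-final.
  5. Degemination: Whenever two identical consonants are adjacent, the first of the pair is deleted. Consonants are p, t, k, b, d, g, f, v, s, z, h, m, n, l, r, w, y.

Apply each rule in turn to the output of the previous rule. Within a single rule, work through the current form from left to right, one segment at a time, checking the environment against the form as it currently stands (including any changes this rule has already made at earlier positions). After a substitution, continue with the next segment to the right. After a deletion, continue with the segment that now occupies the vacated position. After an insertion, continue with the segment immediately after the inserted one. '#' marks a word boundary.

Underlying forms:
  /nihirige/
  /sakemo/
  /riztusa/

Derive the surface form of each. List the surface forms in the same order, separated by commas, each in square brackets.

[nhrge], [sakemo], [rzusa]

/nihirige/:
  1 t-Assibilation: no change — [nihirige]
  2 Progressive Voicing Assimilation: no change — [nihirige]
  3 Syncope: [nihirige] → [nhrge]
  4 Word-Final Devoicing: no change — [nhrge]
  5 Degemination: no change — [nhrge]
/sakemo/:
  1 t-Assibilation: no change — [sakemo]
  2 Progressive Voicing Assimilation: no change — [sakemo]
  3 Syncope: no change — [sakemo]
  4 Word-Final Devoicing: no change — [sakemo]
  5 Degemination: no change — [sakemo]
/riztusa/:
  1 t-Assibilation: [riztusa] → [rizsusa]
  2 Progressive Voicing Assimilation: [rizsusa] → [rizzusa]
  3 Syncope: [rizzusa] → [rzzusa]
  4 Word-Final Devoicing: no change — [rzzusa]
  5 Degemination: [rzzusa] → [rzusa]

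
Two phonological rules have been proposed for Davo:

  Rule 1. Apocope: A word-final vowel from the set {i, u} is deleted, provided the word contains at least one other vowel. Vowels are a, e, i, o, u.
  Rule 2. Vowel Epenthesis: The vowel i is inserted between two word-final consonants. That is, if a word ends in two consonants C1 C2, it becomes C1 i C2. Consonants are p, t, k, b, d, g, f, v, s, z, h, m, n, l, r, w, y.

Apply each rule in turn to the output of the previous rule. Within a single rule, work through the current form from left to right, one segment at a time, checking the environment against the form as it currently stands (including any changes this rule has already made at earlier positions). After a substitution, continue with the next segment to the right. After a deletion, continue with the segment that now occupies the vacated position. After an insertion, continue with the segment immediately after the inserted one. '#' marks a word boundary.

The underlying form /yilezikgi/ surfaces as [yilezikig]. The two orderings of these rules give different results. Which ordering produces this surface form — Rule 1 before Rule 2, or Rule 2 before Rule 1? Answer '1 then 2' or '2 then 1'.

1 then 2

Order 1 then 2:
  1 Apocope: [yilezikgi] → [yilezikg]
  2 Vowel Epenthesis: [yilezikg] → [yilezikig]
  result: [yilezikig]
Order 2 then 1:
  2 Vowel Epenthesis: no change — [yilezikgi]
  1 Apocope: [yilezikgi] → [yilezikg]
  result: [yilezikg]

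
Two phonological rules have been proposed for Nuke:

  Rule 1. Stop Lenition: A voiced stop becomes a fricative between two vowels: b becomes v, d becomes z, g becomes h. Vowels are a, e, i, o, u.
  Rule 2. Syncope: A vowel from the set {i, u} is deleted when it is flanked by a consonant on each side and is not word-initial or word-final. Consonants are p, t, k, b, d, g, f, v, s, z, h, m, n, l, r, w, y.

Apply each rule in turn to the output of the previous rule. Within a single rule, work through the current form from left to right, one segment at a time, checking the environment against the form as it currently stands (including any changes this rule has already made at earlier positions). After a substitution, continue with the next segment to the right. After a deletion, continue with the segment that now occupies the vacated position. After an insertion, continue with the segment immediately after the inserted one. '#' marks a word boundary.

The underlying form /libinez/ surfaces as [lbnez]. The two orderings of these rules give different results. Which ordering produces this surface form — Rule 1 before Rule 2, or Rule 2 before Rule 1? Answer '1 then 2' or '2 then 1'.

2 then 1

Order 1 then 2:
  1 Stop Lenition: [libinez] → [livinez]
  2 Syncope: [livinez] → [lvnez]
  result: [lvnez]
Order 2 then 1:
  2 Syncope: [libinez] → [lbnez]
  1 Stop Lenition: no change — [lbnez]
  result: [lbnez]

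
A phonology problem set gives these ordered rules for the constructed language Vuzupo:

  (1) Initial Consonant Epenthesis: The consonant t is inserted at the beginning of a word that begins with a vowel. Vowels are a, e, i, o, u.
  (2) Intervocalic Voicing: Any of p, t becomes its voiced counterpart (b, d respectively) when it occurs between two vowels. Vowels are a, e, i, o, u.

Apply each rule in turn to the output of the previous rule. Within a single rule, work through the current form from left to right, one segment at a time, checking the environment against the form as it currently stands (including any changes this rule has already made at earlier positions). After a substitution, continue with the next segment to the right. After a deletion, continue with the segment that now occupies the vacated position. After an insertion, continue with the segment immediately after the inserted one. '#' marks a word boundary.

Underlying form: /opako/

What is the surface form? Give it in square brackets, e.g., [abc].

(1) Initial Consonant Epenthesis: [opako] → [topako]
(2) Intervocalic Voicing: [topako] → [tobako]

[tobako]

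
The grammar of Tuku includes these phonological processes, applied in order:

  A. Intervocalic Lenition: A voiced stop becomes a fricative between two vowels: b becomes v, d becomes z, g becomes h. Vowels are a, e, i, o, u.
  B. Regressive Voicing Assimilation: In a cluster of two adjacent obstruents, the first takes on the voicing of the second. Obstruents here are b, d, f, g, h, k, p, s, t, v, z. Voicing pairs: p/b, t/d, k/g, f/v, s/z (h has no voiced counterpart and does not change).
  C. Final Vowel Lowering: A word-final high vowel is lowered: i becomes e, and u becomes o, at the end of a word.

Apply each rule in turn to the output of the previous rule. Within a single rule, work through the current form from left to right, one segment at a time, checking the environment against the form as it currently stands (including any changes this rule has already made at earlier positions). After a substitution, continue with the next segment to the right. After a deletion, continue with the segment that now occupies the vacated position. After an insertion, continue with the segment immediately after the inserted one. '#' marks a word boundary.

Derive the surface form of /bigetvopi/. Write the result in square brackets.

A Intervocalic Lenition: [bigetvopi] → [bihetvopi]
B Regressive Voicing Assimilation: [bihetvopi] → [bihedvopi]
C Final Vowel Lowering: [bihedvopi] → [bihedvope]

[bihedvope]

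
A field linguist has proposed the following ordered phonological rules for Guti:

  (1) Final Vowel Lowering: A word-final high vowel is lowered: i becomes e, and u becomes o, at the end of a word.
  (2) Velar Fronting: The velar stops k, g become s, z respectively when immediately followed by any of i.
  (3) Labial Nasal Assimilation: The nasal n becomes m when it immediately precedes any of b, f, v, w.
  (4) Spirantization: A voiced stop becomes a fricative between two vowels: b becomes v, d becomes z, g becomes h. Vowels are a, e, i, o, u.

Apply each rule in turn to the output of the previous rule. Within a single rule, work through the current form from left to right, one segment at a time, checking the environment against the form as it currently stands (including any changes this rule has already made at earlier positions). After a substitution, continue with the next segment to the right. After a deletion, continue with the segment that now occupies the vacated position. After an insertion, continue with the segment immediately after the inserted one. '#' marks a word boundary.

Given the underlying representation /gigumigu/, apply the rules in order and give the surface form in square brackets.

[zihumiho]

(1) Final Vowel Lowering: [gigumigu] → [gigumigo]
(2) Velar Fronting: [gigumigo] → [zigumigo]
(3) Labial Nasal Assimilation: no change — [zigumigo]
(4) Spirantization: [zigumigo] → [zihumiho]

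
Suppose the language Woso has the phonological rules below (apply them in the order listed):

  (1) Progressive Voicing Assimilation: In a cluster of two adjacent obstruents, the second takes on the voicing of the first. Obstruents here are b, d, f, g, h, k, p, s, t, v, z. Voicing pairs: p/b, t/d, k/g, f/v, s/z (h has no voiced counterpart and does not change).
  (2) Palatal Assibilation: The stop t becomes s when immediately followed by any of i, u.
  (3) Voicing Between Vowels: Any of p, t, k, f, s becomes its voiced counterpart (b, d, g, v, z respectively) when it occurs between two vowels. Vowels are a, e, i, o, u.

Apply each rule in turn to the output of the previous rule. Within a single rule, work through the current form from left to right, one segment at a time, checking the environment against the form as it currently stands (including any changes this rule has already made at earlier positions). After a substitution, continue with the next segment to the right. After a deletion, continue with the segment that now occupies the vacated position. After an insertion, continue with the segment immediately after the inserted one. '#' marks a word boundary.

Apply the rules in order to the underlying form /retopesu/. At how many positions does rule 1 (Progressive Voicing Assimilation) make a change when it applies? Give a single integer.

0

(1) Progressive Voicing Assimilation: no change — [retopesu]
(2) Palatal Assibilation: no change — [retopesu]
(3) Voicing Between Vowels: [retopesu] → [redobezu]
Rule 1 changed 0 position(s).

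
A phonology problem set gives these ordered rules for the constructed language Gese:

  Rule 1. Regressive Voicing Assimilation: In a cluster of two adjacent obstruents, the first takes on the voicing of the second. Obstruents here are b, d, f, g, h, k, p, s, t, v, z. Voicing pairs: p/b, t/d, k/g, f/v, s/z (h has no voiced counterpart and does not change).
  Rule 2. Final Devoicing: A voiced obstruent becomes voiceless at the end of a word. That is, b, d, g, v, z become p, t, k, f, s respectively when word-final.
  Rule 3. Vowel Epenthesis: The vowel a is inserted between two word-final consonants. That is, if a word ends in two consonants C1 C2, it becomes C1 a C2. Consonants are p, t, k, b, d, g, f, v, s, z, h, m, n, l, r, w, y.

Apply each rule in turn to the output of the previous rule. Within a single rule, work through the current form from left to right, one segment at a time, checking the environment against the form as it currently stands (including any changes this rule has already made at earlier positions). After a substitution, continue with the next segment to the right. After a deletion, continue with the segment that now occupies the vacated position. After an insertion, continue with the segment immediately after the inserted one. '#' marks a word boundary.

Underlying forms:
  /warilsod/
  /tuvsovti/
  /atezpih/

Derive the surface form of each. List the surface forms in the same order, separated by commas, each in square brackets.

/warilsod/:
  Rule 1 Regressive Voicing Assimilation: no change — [warilsod]
  Rule 2 Final Devoicing: [warilsod] → [warilsot]
  Rule 3 Vowel Epenthesis: no change — [warilsot]
/tuvsovti/:
  Rule 1 Regressive Voicing Assimilation: [tuvsovti] → [tufsofti]
  Rule 2 Final Devoicing: no change — [tufsofti]
  Rule 3 Vowel Epenthesis: no change — [tufsofti]
/atezpih/:
  Rule 1 Regressive Voicing Assimilation: [atezpih] → [atespih]
  Rule 2 Final Devoicing: no change — [atespih]
  Rule 3 Vowel Epenthesis: no change — [atespih]

[warilsot], [tufsofti], [atespih]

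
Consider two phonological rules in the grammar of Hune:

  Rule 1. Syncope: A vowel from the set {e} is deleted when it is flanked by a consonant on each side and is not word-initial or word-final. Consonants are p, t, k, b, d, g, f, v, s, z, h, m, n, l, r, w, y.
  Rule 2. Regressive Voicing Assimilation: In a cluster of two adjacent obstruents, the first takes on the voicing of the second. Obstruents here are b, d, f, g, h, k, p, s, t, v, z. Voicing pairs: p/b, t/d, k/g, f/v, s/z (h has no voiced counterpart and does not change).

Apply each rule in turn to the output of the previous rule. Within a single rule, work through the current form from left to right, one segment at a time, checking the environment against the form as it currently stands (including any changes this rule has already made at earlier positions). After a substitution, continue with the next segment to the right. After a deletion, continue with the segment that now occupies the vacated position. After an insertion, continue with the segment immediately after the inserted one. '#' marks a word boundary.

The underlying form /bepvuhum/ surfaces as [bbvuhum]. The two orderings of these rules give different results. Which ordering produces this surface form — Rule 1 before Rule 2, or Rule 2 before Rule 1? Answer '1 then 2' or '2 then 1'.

2 then 1

Order 1 then 2:
  1 Syncope: [bepvuhum] → [bpvuhum]
  2 Regressive Voicing Assimilation: [bpvuhum] → [pbvuhum]
  result: [pbvuhum]
Order 2 then 1:
  2 Regressive Voicing Assimilation: [bepvuhum] → [bebvuhum]
  1 Syncope: [bebvuhum] → [bbvuhum]
  result: [bbvuhum]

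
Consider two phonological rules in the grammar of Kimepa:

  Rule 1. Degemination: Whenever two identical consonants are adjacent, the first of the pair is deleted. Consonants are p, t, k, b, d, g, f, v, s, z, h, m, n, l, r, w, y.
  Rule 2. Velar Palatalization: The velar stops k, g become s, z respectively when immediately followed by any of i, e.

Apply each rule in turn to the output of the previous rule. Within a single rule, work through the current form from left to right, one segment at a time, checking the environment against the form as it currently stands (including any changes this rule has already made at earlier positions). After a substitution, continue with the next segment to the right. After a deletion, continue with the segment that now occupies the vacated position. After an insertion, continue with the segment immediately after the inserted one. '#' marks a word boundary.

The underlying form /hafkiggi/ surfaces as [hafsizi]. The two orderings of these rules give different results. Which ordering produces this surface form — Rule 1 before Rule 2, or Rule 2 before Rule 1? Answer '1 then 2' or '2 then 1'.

1 then 2

Order 1 then 2:
  1 Degemination: [hafkiggi] → [hafkigi]
  2 Velar Palatalization: [hafkigi] → [hafsizi]
  result: [hafsizi]
Order 2 then 1:
  2 Velar Palatalization: [hafkiggi] → [hafsigzi]
  1 Degemination: no change — [hafsigzi]
  result: [hafsigzi]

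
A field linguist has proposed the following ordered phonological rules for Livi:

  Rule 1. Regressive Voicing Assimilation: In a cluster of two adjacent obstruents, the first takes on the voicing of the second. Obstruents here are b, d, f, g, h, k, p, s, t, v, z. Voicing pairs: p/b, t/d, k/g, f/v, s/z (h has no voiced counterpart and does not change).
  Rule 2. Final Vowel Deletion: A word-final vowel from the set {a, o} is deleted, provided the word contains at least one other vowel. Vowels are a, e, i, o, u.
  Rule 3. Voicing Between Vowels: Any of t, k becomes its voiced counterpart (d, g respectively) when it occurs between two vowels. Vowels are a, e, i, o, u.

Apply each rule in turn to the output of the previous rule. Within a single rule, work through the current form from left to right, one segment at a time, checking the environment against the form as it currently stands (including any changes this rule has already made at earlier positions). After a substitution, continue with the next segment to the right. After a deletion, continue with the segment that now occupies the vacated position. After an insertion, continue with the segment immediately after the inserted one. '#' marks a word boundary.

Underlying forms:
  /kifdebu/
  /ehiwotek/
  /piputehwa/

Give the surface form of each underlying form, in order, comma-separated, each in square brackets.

/kifdebu/:
  Rule 1 Regressive Voicing Assimilation: [kifdebu] → [kivdebu]
  Rule 2 Final Vowel Deletion: no change — [kivdebu]
  Rule 3 Voicing Between Vowels: no change — [kivdebu]
/ehiwotek/:
  Rule 1 Regressive Voicing Assimilation: no change — [ehiwotek]
  Rule 2 Final Vowel Deletion: no change — [ehiwotek]
  Rule 3 Voicing Between Vowels: [ehiwotek] → [ehiwodek]
/piputehwa/:
  Rule 1 Regressive Voicing Assimilation: no change — [piputehwa]
  Rule 2 Final Vowel Deletion: [piputehwa] → [piputehw]
  Rule 3 Voicing Between Vowels: [piputehw] → [pipudehw]

[kivdebu], [ehiwodek], [pipudehw]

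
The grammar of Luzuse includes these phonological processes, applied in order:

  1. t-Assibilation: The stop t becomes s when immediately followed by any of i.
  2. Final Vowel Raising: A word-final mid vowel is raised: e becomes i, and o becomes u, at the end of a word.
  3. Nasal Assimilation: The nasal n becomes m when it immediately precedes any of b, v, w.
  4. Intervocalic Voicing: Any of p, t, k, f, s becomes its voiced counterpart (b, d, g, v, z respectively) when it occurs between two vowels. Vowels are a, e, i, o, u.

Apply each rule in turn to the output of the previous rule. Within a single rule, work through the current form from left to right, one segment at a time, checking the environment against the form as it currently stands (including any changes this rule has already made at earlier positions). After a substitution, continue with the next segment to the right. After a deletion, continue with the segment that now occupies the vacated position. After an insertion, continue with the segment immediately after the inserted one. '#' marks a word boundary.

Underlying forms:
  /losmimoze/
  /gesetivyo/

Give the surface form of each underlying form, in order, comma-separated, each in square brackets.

[losmimozi], [gezezivyu]

/losmimoze/:
  1 t-Assibilation: no change — [losmimoze]
  2 Final Vowel Raising: [losmimoze] → [losmimozi]
  3 Nasal Assimilation: no change — [losmimozi]
  4 Intervocalic Voicing: no change — [losmimozi]
/gesetivyo/:
  1 t-Assibilation: [gesetivyo] → [gesesivyo]
  2 Final Vowel Raising: [gesesivyo] → [gesesivyu]
  3 Nasal Assimilation: no change — [gesesivyu]
  4 Intervocalic Voicing: [gesesivyu] → [gezezivyu]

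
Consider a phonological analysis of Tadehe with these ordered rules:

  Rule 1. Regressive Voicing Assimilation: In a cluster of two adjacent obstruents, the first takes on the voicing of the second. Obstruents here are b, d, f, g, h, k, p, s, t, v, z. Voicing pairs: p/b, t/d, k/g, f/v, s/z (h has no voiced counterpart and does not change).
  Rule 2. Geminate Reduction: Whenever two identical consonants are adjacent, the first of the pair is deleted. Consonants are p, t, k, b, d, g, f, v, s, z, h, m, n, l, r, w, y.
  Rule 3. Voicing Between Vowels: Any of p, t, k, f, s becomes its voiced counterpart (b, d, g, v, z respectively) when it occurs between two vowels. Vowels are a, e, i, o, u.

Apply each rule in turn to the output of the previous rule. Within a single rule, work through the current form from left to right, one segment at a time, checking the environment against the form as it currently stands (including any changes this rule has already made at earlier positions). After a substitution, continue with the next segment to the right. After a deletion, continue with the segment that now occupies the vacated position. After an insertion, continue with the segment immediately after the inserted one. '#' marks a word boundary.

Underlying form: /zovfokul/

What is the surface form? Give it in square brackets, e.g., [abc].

Rule 1 Regressive Voicing Assimilation: [zovfokul] → [zoffokul]
Rule 2 Geminate Reduction: [zoffokul] → [zofokul]
Rule 3 Voicing Between Vowels: [zofokul] → [zovogul]

[zovogul]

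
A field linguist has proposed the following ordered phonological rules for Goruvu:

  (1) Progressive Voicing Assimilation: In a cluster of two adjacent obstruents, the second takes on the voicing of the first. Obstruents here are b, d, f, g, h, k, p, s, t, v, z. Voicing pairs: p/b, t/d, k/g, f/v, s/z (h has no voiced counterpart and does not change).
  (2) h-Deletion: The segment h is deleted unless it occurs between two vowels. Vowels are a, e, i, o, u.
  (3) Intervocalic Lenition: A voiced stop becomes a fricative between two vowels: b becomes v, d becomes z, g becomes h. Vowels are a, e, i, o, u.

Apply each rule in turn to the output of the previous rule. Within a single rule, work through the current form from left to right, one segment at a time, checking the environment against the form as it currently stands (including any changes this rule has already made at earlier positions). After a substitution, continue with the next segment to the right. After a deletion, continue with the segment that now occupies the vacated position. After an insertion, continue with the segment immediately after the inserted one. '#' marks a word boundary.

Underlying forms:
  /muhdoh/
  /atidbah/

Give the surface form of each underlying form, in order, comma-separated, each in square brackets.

/muhdoh/:
  (1) Progressive Voicing Assimilation: [muhdoh] → [muhtoh]
  (2) h-Deletion: [muhtoh] → [muto]
  (3) Intervocalic Lenition: no change — [muto]
/atidbah/:
  (1) Progressive Voicing Assimilation: no change — [atidbah]
  (2) h-Deletion: [atidbah] → [atidba]
  (3) Intervocalic Lenition: no change — [atidba]

[muto], [atidba]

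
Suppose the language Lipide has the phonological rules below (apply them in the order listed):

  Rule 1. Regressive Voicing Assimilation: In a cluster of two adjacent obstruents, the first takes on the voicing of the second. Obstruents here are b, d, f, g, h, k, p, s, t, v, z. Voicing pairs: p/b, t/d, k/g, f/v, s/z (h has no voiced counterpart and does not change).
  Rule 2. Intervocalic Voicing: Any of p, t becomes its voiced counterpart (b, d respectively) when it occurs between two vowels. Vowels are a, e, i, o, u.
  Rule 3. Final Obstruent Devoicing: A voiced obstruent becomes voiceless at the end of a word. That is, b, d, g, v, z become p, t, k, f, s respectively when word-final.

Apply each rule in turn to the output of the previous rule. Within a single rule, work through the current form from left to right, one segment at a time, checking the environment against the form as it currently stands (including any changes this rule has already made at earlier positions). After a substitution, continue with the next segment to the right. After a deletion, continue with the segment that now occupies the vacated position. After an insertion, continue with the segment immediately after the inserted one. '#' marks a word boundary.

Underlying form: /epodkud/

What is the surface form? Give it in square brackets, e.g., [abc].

Rule 1 Regressive Voicing Assimilation: [epodkud] → [epotkud]
Rule 2 Intervocalic Voicing: [epotkud] → [ebotkud]
Rule 3 Final Obstruent Devoicing: [ebotkud] → [ebotkut]

[ebotkut]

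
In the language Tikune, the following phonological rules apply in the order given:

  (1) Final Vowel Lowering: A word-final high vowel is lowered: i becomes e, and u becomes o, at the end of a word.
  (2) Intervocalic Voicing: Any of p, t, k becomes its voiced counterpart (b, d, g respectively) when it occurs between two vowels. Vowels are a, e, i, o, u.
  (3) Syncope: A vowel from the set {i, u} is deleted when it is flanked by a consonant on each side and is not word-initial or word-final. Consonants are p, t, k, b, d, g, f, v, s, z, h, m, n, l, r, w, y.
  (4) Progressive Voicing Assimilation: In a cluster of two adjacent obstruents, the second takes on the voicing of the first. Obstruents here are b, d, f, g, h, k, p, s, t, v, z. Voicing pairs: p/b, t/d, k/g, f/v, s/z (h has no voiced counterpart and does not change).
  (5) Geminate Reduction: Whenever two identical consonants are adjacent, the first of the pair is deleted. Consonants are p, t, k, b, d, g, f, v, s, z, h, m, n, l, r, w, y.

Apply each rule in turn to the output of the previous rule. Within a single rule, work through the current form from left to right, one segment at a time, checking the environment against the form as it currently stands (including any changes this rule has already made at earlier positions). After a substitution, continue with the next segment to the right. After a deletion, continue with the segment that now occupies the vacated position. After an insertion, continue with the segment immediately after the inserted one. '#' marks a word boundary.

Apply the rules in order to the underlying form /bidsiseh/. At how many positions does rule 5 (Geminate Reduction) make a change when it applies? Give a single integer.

1

(1) Final Vowel Lowering: no change — [bidsiseh]
(2) Intervocalic Voicing: no change — [bidsiseh]
(3) Syncope: [bidsiseh] → [bdsseh]
(4) Progressive Voicing Assimilation: [bdsseh] → [bdzzeh]
(5) Geminate Reduction: [bdzzeh] → [bdzeh]
Rule 5 changed 1 position(s).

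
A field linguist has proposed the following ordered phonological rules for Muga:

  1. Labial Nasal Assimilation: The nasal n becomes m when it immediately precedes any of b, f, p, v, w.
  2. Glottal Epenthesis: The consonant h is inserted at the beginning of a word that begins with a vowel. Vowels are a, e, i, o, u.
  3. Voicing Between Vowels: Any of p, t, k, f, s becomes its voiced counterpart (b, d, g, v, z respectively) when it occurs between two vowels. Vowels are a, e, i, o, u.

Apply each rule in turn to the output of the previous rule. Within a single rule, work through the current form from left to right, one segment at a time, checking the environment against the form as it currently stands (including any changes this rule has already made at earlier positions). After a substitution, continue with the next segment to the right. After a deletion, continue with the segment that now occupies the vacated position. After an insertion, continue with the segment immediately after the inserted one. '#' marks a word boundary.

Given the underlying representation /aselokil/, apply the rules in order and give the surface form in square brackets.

1 Labial Nasal Assimilation: no change — [aselokil]
2 Glottal Epenthesis: [aselokil] → [haselokil]
3 Voicing Between Vowels: [haselokil] → [hazelogil]

[hazelogil]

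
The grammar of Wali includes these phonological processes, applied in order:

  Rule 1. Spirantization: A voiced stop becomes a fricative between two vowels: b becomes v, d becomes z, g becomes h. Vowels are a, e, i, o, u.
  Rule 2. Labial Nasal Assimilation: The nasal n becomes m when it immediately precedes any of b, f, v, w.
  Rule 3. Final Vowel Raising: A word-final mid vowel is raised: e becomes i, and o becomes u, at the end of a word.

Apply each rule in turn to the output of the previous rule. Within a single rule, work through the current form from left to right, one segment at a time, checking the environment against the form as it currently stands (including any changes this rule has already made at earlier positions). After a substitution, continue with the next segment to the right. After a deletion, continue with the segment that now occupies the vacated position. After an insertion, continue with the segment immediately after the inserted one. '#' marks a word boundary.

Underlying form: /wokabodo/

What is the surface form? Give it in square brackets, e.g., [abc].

Rule 1 Spirantization: [wokabodo] → [wokavozo]
Rule 2 Labial Nasal Assimilation: no change — [wokavozo]
Rule 3 Final Vowel Raising: [wokavozo] → [wokavozu]

[wokavozu]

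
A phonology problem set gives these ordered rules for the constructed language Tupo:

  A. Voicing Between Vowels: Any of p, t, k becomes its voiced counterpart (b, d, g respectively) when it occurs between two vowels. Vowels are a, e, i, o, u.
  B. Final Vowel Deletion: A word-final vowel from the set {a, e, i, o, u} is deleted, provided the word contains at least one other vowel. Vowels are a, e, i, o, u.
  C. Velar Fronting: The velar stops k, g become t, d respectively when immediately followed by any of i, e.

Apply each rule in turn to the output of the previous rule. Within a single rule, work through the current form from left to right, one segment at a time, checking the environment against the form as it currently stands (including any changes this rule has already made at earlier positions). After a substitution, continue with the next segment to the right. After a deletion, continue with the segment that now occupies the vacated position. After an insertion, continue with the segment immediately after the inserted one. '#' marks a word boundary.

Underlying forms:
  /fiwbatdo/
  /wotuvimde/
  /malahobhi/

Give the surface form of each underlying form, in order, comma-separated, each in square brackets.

[fiwbatd], [woduvimd], [malahobh]

/fiwbatdo/:
  A Voicing Between Vowels: no change — [fiwbatdo]
  B Final Vowel Deletion: [fiwbatdo] → [fiwbatd]
  C Velar Fronting: no change — [fiwbatd]
/wotuvimde/:
  A Voicing Between Vowels: [wotuvimde] → [woduvimde]
  B Final Vowel Deletion: [woduvimde] → [woduvimd]
  C Velar Fronting: no change — [woduvimd]
/malahobhi/:
  A Voicing Between Vowels: no change — [malahobhi]
  B Final Vowel Deletion: [malahobhi] → [malahobh]
  C Velar Fronting: no change — [malahobh]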